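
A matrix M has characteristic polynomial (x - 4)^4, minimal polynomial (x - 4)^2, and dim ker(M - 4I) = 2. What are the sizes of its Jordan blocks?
λ = 4: algebraic multiplicity 4 (exponent in χ_M), largest block size 2 (exponent in m_M), 2 blocks (geometric multiplicity). These force block sizes [2, 2].

Jordan blocks: (4, 2), (4, 2)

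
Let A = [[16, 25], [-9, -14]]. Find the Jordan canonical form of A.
J = [[1, 1], [0, 1]]

The characteristic polynomial is det(xI - A) = (x - 1)^2, so the eigenvalues are 1 (algebraic multiplicity 2).

For λ = 1: rank(A - I) = 1, rank((A - I)^2) = 0. The eigenspace has dimension 2 - 1 = 1, so there is 1 Jordan block; the rank sequence gives block sizes [2].

Assembling the blocks gives the Jordan form J above.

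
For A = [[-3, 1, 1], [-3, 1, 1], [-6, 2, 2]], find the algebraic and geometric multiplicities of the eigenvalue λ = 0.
algebraic multiplicity 3, geometric multiplicity 2

The characteristic polynomial is x^3, so the factor x appears with exponent 3: the algebraic multiplicity is 3.

rank(A) = 1, so the eigenspace has dimension 3 - 1 = 2: the geometric multiplicity is 2.

Since 2 < 3, A is not diagonalizable.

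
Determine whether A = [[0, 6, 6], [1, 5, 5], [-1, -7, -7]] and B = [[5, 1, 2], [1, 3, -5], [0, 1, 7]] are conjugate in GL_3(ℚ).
No.

trace(A) = -2 but trace(B) = 15. The trace is a similarity invariant, so A and B are not similar.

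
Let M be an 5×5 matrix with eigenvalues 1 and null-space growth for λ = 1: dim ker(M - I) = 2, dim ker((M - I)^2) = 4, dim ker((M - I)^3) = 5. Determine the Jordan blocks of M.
Jordan blocks: (1, 3), (1, 2)

λ = 1: successive nullity increments [2, 2, 1] count blocks of size ≥ k; block sizes are [3, 2].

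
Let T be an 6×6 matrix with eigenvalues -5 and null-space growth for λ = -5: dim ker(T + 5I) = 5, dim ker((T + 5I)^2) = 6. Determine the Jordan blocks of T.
λ = -5: successive nullity increments [5, 1] count blocks of size ≥ k; block sizes are [2, 1, 1, 1, 1].

Jordan blocks: (-5, 2), (-5, 1), (-5, 1), (-5, 1), (-5, 1)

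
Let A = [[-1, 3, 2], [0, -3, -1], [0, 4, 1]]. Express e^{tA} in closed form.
e^{tA} = [[e^{-t}, t*(t + 3)*e^{-t}, t*(t + 4)*e^{-t}/2], [0, (1 - 2*t)*e^{-t}, -t*e^{-t}], [0, 4*t*e^{-t}, (2*t + 1)*e^{-t}]]

A has Jordan form J = [[-1, 1, 0], [0, -1, 1], [0, 0, -1]] with A = PJP^{-1}, so e^{tA} = P e^{tJ} P^{-1}.

For a Jordan block J_k(λ), e^{tJ_k(λ)} = e^{λt} · (I + tN + t^2 N^2/2! + ... + t^{k-1} N^{k-1}/(k-1)!) where N is the nilpotent superdiagonal part.

Assembling the blocks and conjugating back gives the entries of e^{tA} as shown above.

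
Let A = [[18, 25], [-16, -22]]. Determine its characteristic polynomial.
xI - A = [[x - 18, -25], [16, x + 22]].

Expanding det(xI - A) along the first row:
det(xI - A) = + (x - 18)·det([[x + 22]]) - (-25)·det([[16]]).

Evaluating gives χ_A(x) = x^2 + 4x + 4 = (x + 2)^2.

χ_A(x) = (x + 2)^2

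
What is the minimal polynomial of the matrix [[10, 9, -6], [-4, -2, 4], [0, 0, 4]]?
The characteristic polynomial factors as (x - 4)^3. The minimal polynomial is ∏(x - λ)^{k_λ} where k_λ is the size of the largest Jordan block at λ.

For λ = 4: rank(A - 4I) = 1, and the largest Jordan block has size 2 (the smallest k with rank((A - 4I)^k) = rank((A - 4I)^(k+1))).

So m_A(x) = (x - 4)^2.

m_A(x) = (x - 4)^2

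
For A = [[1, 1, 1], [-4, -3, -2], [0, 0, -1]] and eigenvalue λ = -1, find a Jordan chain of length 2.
We seek v_1 ∈ ker((A + I)^2) \ ker(A + I), then set v_{i+1} = (A + I) v_i.

One such chain is v_1 = [[-2, 5, 0]]^T, v_2 = [[1, -2, 0]]^T. Check: (A + I) v_2 = [[0, 0, 0]]^T = 0.

v_1 = [[-2, 5, 0]]^T, v_2 = [[1, -2, 0]]^T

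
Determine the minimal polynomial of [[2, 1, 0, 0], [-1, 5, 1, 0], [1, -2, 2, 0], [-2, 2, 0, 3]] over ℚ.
The characteristic polynomial factors as (x - 3)^4. The minimal polynomial is ∏(x - λ)^{k_λ} where k_λ is the size of the largest Jordan block at λ.

For λ = 3: rank(A - 3I) = 2, and the largest Jordan block has size 3 (the smallest k with rank((A - 3I)^k) = rank((A - 3I)^(k+1))).

So m_A(x) = (x - 3)^3.

m_A(x) = (x - 3)^3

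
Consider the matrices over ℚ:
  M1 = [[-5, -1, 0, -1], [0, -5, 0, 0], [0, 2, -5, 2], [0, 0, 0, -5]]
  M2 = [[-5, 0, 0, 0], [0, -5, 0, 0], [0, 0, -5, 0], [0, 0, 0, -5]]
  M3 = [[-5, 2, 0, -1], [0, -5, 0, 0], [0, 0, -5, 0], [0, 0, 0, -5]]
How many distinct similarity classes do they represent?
Characteristic polynomials: χ_{M1} = (x + 5)^4, χ_{M2} = (x + 5)^4, χ_{M3} = (x + 5)^4.

{M1, M3}: invariant factors x + 5, x + 5, (x + 5)^2.

{M2}: invariant factors x + 5, x + 5, x + 5, x + 5.

Matrices are similar if and only if their invariant-factor lists agree; the partition into similarity classes is {M1, M3}, {M2}.

2 classes: {M1, M3}, {M2}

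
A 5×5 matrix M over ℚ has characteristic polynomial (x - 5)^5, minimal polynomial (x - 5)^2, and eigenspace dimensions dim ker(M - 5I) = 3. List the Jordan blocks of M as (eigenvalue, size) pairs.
λ = 5: algebraic multiplicity 5 (exponent in χ_M), largest block size 2 (exponent in m_M), 3 blocks (geometric multiplicity). These force block sizes [2, 2, 1].

Jordan blocks: (5, 2), (5, 2), (5, 1)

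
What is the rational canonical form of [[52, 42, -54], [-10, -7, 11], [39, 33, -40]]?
R = [[0, 0, -20], [1, 0, 1], [0, 1, 5]]

The invariant factors of A (the non-unit diagonal entries of the Smith normal form of xI - A over ℚ[x]) are (x - 4)(x^2 - x - 5), each dividing the next. The characteristic polynomial is their product, (x - 4)(x^2 - x - 5).

The rational canonical form is the block-diagonal matrix of companion matrices C(f_i):
R = [[0, 0, -20], [1, 0, 1], [0, 1, 5]].

Note the characteristic polynomial does not split into linear factors over ℚ, so A has no Jordan form over ℚ; the rational canonical form exists over any field.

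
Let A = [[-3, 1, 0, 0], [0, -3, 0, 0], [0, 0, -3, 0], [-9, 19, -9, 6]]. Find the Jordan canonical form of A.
J = [[-3, 1, 0, 0], [0, -3, 0, 0], [0, 0, -3, 0], [0, 0, 0, 6]]

The characteristic polynomial is det(xI - A) = (x - 6)(x + 3)^3, so the eigenvalues are -3 (algebraic multiplicity 3), 6 (algebraic multiplicity 1).

For λ = -3: rank(A + 3I) = 2, rank((A + 3I)^2) = 1. The eigenspace has dimension 4 - 2 = 2, so there are 2 Jordan blocks; the rank sequence gives block sizes [2, 1].

For λ = 6: algebraic multiplicity 1 gives one 1×1 block.

Assembling the blocks gives the Jordan form J above.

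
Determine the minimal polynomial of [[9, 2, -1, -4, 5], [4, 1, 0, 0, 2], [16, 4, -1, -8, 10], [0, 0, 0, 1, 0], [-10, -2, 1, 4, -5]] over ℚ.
m_A(x) = (x - 1)^3

The characteristic polynomial factors as (x - 1)^5. The minimal polynomial is ∏(x - λ)^{k_λ} where k_λ is the size of the largest Jordan block at λ.

For λ = 1: rank(A - I) = 2, and the largest Jordan block has size 3 (the smallest k with rank((A - I)^k) = rank((A - I)^(k+1))).

So m_A(x) = (x - 1)^3.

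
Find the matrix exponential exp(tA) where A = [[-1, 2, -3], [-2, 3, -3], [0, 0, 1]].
e^{tA} = [[(1 - 2*t)*e^{t}, 2*t*e^{t}, -3*t*e^{t}], [-2*t*e^{t}, (2*t + 1)*e^{t}, -3*t*e^{t}], [0, 0, e^{t}]]

A has Jordan form J = [[1, 1, 0], [0, 1, 0], [0, 0, 1]] with A = PJP^{-1}, so e^{tA} = P e^{tJ} P^{-1}.

For a Jordan block J_k(λ), e^{tJ_k(λ)} = e^{λt} · (I + tN + t^2 N^2/2! + ... + t^{k-1} N^{k-1}/(k-1)!) where N is the nilpotent superdiagonal part.

Assembling the blocks and conjugating back gives the entries of e^{tA} as shown above.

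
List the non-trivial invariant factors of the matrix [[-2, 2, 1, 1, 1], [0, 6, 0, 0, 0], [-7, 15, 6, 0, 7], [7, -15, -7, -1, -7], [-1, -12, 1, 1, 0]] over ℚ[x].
The Jordan structure of A has elementary divisors (x + 1)^2, (x + 1), (x - 6)^2. Arranging the block sizes at each eigenvalue in decreasing order and taking row products gives the invariant factors.

Invariant factors (smallest first, each dividing the next): x + 1, (x - 6)^2(x + 1)^2.

Check: the last factor (x - 6)^2(x + 1)^2 is the minimal polynomial, and the product (x - 6)^2(x + 1)^3 is the characteristic polynomial.

x + 1, (x - 6)^2(x + 1)^2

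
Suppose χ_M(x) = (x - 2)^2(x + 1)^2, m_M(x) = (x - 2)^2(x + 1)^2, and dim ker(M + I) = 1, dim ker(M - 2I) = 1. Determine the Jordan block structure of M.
λ = -1: algebraic multiplicity 2 (exponent in χ_M), largest block size 2 (exponent in m_M), 1 block (geometric multiplicity). This forces block sizes [2].
λ = 2: algebraic multiplicity 2 (exponent in χ_M), largest block size 2 (exponent in m_M), 1 block (geometric multiplicity). This forces block sizes [2].

Jordan blocks: (-1, 2), (2, 2)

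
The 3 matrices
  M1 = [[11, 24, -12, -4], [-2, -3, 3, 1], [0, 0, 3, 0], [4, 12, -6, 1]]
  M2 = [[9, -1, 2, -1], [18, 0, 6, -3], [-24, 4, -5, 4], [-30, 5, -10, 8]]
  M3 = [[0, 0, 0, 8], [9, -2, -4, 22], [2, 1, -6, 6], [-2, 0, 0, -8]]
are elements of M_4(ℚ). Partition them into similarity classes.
Characteristic polynomials: χ_{M1} = (x - 3)^4, χ_{M2} = (x - 3)^4, χ_{M3} = (x + 4)^4.

{M1, M2}: invariant factors x - 3, x - 3, (x - 3)^2.

{M3}: invariant factors x + 4, (x + 4)^3.

Matrices are similar if and only if their invariant-factor lists agree; the partition into similarity classes is {M1, M2}, {M3}.

2 classes: {M1, M2}, {M3}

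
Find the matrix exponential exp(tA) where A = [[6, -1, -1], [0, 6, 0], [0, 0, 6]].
A has Jordan form J = [[6, 1, 0], [0, 6, 0], [0, 0, 6]] with A = PJP^{-1}, so e^{tA} = P e^{tJ} P^{-1}.

For a Jordan block J_k(λ), e^{tJ_k(λ)} = e^{λt} · (I + tN + t^2 N^2/2! + ... + t^{k-1} N^{k-1}/(k-1)!) where N is the nilpotent superdiagonal part.

Assembling the blocks and conjugating back gives the entries of e^{tA} as shown above.

e^{tA} = [[e^{6*t}, -t*e^{6*t}, -t*e^{6*t}], [0, e^{6*t}, 0], [0, 0, e^{6*t}]]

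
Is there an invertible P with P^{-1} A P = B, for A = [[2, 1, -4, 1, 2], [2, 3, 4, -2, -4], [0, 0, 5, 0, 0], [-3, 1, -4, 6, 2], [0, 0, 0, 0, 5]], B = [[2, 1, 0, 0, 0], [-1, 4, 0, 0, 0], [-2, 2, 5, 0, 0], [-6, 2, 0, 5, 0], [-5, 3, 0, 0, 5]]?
Two matrices over a field are similar if and only if they have the same invariant factors.

Both A and B have characteristic polynomial (x - 5)^3(x - 3)^2 and minimal polynomial (x - 5)(x - 3)^2. Computing further, both have invariant factors x - 5, x - 5, (x - 5)(x - 3)^2. Hence A and B are similar.

Yes.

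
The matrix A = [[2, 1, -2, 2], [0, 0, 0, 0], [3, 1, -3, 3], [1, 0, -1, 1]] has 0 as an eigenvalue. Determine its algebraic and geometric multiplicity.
algebraic multiplicity 4, geometric multiplicity 2

The characteristic polynomial is x^4, so the factor x appears with exponent 4: the algebraic multiplicity is 4.

rank(A) = 2, so the eigenspace has dimension 4 - 2 = 2: the geometric multiplicity is 2.

Since 2 < 4, A is not diagonalizable.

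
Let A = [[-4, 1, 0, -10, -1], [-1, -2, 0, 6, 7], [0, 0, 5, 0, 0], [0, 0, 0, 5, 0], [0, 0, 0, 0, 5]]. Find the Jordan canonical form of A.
J = [[-3, 1, 0, 0, 0], [0, -3, 0, 0, 0], [0, 0, 5, 0, 0], [0, 0, 0, 5, 0], [0, 0, 0, 0, 5]]

The characteristic polynomial is det(xI - A) = (x - 5)^3(x + 3)^2, so the eigenvalues are -3 (algebraic multiplicity 2), 5 (algebraic multiplicity 3).

For λ = -3: rank(A + 3I) = 4, rank((A + 3I)^2) = 3. The eigenspace has dimension 5 - 4 = 1, so there is 1 Jordan block; the rank sequence gives block sizes [2].

For λ = 5: rank(A - 5I) = 2. The eigenspace has dimension 5 - 2 = 3, so there are 3 Jordan blocks; the rank sequence gives block sizes [1, 1, 1].

Assembling the blocks gives the Jordan form J above.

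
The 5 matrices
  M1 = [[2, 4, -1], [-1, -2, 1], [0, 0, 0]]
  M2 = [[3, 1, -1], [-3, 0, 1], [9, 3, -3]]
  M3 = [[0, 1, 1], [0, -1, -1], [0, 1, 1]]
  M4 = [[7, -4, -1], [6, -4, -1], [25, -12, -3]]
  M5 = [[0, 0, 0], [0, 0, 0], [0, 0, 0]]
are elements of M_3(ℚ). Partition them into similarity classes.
Characteristic polynomials: χ_{M1} = x^3, χ_{M2} = x^3, χ_{M3} = x^3, χ_{M4} = x^3, χ_{M5} = x^3.

{M1, M2, M4}: invariant factors x^3.

{M3}: invariant factors x, x^2.

{M5}: invariant factors x, x, x.

Matrices are similar if and only if their invariant-factor lists agree; the partition into similarity classes is {M1, M2, M4}, {M3}, {M5}.

3 classes: {M1, M2, M4}, {M3}, {M5}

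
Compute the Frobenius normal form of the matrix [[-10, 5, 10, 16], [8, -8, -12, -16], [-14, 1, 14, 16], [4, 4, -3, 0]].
R = [[-4, 0, 0, 0], [0, 0, 0, -16], [0, 1, 0, 12], [0, 0, 1, 0]]

The invariant factors of A (the non-unit diagonal entries of the Smith normal form of xI - A over ℚ[x]) are x + 4, (x - 2)^2(x + 4), each dividing the next. The characteristic polynomial is their product, (x - 2)^2(x + 4)^2.

The rational canonical form is the block-diagonal matrix of companion matrices C(f_i):
R = [[-4, 0, 0, 0], [0, 0, 0, -16], [0, 1, 0, 12], [0, 0, 1, 0]].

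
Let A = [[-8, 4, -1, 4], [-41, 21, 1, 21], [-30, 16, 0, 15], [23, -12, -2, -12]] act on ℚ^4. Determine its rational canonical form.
R = [[0, 0, 0, 5], [1, 0, 0, 19], [0, 1, 0, 16], [0, 0, 1, 1]]

The invariant factors of A (the non-unit diagonal entries of the Smith normal form of xI - A over ℚ[x]) are (x - 5)(x + 1)(x^2 + 3x + 1), each dividing the next. The characteristic polynomial is their product, (x - 5)(x + 1)(x^2 + 3x + 1).

The rational canonical form is the block-diagonal matrix of companion matrices C(f_i):
R = [[0, 0, 0, 5], [1, 0, 0, 19], [0, 1, 0, 16], [0, 0, 1, 1]].

Note the characteristic polynomial does not split into linear factors over ℚ, so A has no Jordan form over ℚ; the rational canonical form exists over any field.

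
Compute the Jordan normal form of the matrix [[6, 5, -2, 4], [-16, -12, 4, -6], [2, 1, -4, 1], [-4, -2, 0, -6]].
J = [[-4, 1, 0, 0], [0, -4, 0, 0], [0, 0, -4, 1], [0, 0, 0, -4]]

The characteristic polynomial is det(xI - A) = (x + 4)^4, so the eigenvalues are -4 (algebraic multiplicity 4).

For λ = -4: rank(A + 4I) = 2, rank((A + 4I)^2) = 0. The eigenspace has dimension 4 - 2 = 2, so there are 2 Jordan blocks; the rank sequence gives block sizes [2, 2].

Assembling the blocks gives the Jordan form J above.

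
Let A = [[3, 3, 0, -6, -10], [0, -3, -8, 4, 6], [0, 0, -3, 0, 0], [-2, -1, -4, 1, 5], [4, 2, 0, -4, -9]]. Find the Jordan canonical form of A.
J = [[-3, 1, 0, 0, 0], [0, -3, 0, 0, 0], [0, 0, -3, 0, 0], [0, 0, 0, -1, 1], [0, 0, 0, 0, -1]]

The characteristic polynomial is det(xI - A) = (x + 1)^2(x + 3)^3, so the eigenvalues are -3 (algebraic multiplicity 3), -1 (algebraic multiplicity 2).

For λ = -3: rank(A + 3I) = 3, rank((A + 3I)^2) = 2. The eigenspace has dimension 5 - 3 = 2, so there are 2 Jordan blocks; the rank sequence gives block sizes [2, 1].

For λ = -1: rank(A + I) = 4, rank((A + I)^2) = 3. The eigenspace has dimension 5 - 4 = 1, so there is 1 Jordan block; the rank sequence gives block sizes [2].

Assembling the blocks gives the Jordan form J above.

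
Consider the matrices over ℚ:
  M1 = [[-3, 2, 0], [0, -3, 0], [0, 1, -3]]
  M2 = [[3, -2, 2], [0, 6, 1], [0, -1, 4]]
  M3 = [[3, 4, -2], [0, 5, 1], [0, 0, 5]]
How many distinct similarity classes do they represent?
2 classes: {M1}, {M2, M3}

Characteristic polynomials: χ_{M1} = (x + 3)^3, χ_{M2} = (x - 5)^2(x - 3), χ_{M3} = (x - 5)^2(x - 3).

{M1}: invariant factors x + 3, (x + 3)^2.

{M2, M3}: invariant factors (x - 5)^2(x - 3).

Matrices are similar if and only if their invariant-factor lists agree; the partition into similarity classes is {M1}, {M2, M3}.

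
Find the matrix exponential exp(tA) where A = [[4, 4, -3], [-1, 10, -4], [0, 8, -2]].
A has Jordan form J = [[4, 1, 0], [0, 4, 1], [0, 0, 4]] with A = PJP^{-1}, so e^{tA} = P e^{tJ} P^{-1}.

For a Jordan block J_k(λ), e^{tJ_k(λ)} = e^{λt} · (I + tN + t^2 N^2/2! + ... + t^{k-1} N^{k-1}/(k-1)!) where N is the nilpotent superdiagonal part.

Assembling the blocks and conjugating back gives the entries of e^{tA} as shown above.

e^{tA} = [[(1 - 2*t^2)*e^{4*t}, 4*t*e^{4*t}, t*(t - 3)*e^{4*t}], [t*(-3*t - 1)*e^{4*t}, (6*t + 1)*e^{4*t}, t*(3*t - 8)*e^{4*t}/2], [-4*t^2*e^{4*t}, 8*t*e^{4*t}, (2*t^2 - 6*t + 1)*e^{4*t}]]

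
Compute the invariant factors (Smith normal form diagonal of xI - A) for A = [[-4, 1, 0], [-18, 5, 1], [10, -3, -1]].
The Jordan structure of A has elementary divisors x^3. Arranging the block sizes at each eigenvalue in decreasing order and taking row products gives the invariant factors.

Invariant factors (smallest first, each dividing the next): x^3.

Check: the last factor x^3 is the minimal polynomial, and the product x^3 is the characteristic polynomial.

x^3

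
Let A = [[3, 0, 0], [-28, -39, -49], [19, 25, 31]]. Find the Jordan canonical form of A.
J = [[-4, 1, 0], [0, -4, 0], [0, 0, 3]]

The characteristic polynomial is det(xI - A) = (x - 3)(x + 4)^2, so the eigenvalues are -4 (algebraic multiplicity 2), 3 (algebraic multiplicity 1).

For λ = -4: rank(A + 4I) = 2, rank((A + 4I)^2) = 1. The eigenspace has dimension 3 - 2 = 1, so there is 1 Jordan block; the rank sequence gives block sizes [2].

For λ = 3: algebraic multiplicity 1 gives one 1×1 block.

Assembling the blocks gives the Jordan form J above.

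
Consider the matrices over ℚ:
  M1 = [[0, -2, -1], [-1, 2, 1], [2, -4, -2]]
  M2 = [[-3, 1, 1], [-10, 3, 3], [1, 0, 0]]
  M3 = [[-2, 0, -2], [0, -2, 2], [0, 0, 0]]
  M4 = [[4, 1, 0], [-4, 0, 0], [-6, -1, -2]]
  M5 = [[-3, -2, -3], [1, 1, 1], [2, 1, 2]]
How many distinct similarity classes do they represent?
3 classes: {M1, M2, M5}, {M3}, {M4}

Characteristic polynomials: χ_{M1} = x^3, χ_{M2} = x^3, χ_{M3} = x(x + 2)^2, χ_{M4} = (x - 2)^2(x + 2), χ_{M5} = x^3.

{M1, M2, M5}: invariant factors x^3.

{M3}: invariant factors x + 2, x(x + 2).

{M4}: invariant factors (x - 2)^2(x + 2).

Matrices are similar if and only if their invariant-factor lists agree; the partition into similarity classes is {M1, M2, M5}, {M3}, {M4}.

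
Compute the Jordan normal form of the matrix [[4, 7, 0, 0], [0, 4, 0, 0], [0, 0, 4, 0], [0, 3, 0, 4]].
J = [[4, 1, 0, 0], [0, 4, 0, 0], [0, 0, 4, 0], [0, 0, 0, 4]]

The characteristic polynomial is det(xI - A) = (x - 4)^4, so the eigenvalues are 4 (algebraic multiplicity 4).

For λ = 4: rank(A - 4I) = 1, rank((A - 4I)^2) = 0. The eigenspace has dimension 4 - 1 = 3, so there are 3 Jordan blocks; the rank sequence gives block sizes [2, 1, 1].

Assembling the blocks gives the Jordan form J above.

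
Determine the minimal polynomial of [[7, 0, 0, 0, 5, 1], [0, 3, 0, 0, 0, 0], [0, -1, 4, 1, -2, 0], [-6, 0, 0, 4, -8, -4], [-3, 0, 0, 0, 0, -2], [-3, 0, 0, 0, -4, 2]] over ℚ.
m_A(x) = (x - 4)^2(x - 3)(x - 1)

The characteristic polynomial factors as (x - 4)^4(x - 3)(x - 1). The minimal polynomial is ∏(x - λ)^{k_λ} where k_λ is the size of the largest Jordan block at λ.

For λ = 1: rank(A - I) = 5, and the largest Jordan block has size 1 (the smallest k with rank((A - I)^k) = rank((A - I)^(k+1))).
For λ = 3: rank(A - 3I) = 5, and the largest Jordan block has size 1 (the smallest k with rank((A - 3I)^k) = rank((A - 3I)^(k+1))).
For λ = 4: rank(A - 4I) = 4, and the largest Jordan block has size 2 (the smallest k with rank((A - 4I)^k) = rank((A - 4I)^(k+1))).

So m_A(x) = (x - 4)^2(x - 3)(x - 1).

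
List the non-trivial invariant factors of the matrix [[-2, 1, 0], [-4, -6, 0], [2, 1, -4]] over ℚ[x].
The Jordan structure of A has elementary divisors (x + 4)^2, (x + 4). Arranging the block sizes at each eigenvalue in decreasing order and taking row products gives the invariant factors.

Invariant factors (smallest first, each dividing the next): x + 4, (x + 4)^2.

Check: the last factor (x + 4)^2 is the minimal polynomial, and the product (x + 4)^3 is the characteristic polynomial.

x + 4, (x + 4)^2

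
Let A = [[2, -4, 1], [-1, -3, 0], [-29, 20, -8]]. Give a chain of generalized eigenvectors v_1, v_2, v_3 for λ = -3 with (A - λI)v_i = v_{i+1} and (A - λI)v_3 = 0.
v_1 = [[-1, -1, 2]]^T, v_2 = [[1, 1, -1]]^T, v_3 = [[0, -1, -4]]^T

We seek v_1 ∈ ker((A + 3I)^3) \ ker((A + 3I)^2), then set v_{i+1} = (A + 3I) v_i.

One such chain is v_1 = [[-1, -1, 2]]^T, v_2 = [[1, 1, -1]]^T, v_3 = [[0, -1, -4]]^T. Check: (A + 3I) v_3 = [[0, 0, 0]]^T = 0.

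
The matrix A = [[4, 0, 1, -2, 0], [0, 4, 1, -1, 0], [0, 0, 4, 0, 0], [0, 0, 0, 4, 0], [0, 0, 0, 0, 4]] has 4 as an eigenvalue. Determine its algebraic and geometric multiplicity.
The characteristic polynomial is (x - 4)^5, so the factor x - 4 appears with exponent 5: the algebraic multiplicity is 5.

rank(A - 4I) = 2, so the eigenspace has dimension 5 - 2 = 3: the geometric multiplicity is 3.

Since 3 < 5, A is not diagonalizable.

algebraic multiplicity 5, geometric multiplicity 3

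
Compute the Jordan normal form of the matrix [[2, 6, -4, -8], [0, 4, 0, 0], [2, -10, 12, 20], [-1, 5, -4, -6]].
The characteristic polynomial is det(xI - A) = (x - 4)^2(x - 2)^2, so the eigenvalues are 2 (algebraic multiplicity 2), 4 (algebraic multiplicity 2).

For λ = 2: rank(A - 2I) = 3, rank((A - 2I)^2) = 2. The eigenspace has dimension 4 - 3 = 1, so there is 1 Jordan block; the rank sequence gives block sizes [2].

For λ = 4: rank(A - 4I) = 2. The eigenspace has dimension 4 - 2 = 2, so there are 2 Jordan blocks; the rank sequence gives block sizes [1, 1].

Assembling the blocks gives the Jordan form J above.

J = [[2, 1, 0, 0], [0, 2, 0, 0], [0, 0, 4, 0], [0, 0, 0, 4]]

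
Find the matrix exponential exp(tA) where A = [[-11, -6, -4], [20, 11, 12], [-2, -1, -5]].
e^{tA} = [[(4*t - 3*e^{4*t} + 4)*e^{-3*t}, 2*(t - e^{4*t} + 1)*e^{-3*t}, 2*(2*t - e^{4*t} + 1)*e^{-3*t}], [2*(-2*t + 3*e^{4*t} - 3)*e^{-3*t}, (-2*t + 4*e^{4*t} - 3)*e^{-3*t}, 4*(-t + e^{4*t} - 1)*e^{-3*t}], [-2*t*e^{-3*t}, -t*e^{-3*t}, (1 - 2*t)*e^{-3*t}]]

A has Jordan form J = [[-3, 1, 0], [0, -3, 0], [0, 0, 1]] with A = PJP^{-1}, so e^{tA} = P e^{tJ} P^{-1}.

For a Jordan block J_k(λ), e^{tJ_k(λ)} = e^{λt} · (I + tN + t^2 N^2/2! + ... + t^{k-1} N^{k-1}/(k-1)!) where N is the nilpotent superdiagonal part.

Assembling the blocks and conjugating back gives the entries of e^{tA} as shown above.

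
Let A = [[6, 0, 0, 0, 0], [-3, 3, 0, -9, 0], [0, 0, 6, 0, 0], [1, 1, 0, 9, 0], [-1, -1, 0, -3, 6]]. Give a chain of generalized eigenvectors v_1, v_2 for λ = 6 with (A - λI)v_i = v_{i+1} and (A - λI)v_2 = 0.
v_1 = [[0, 1, 0, 0, 0]]^T, v_2 = [[0, -3, 0, 1, -1]]^T

We seek v_1 ∈ ker((A - 6I)^2) \ ker(A - 6I), then set v_{i+1} = (A - 6I) v_i.

One such chain is v_1 = [[0, 1, 0, 0, 0]]^T, v_2 = [[0, -3, 0, 1, -1]]^T. Check: (A - 6I) v_2 = [[0, 0, 0, 0, 0]]^T = 0.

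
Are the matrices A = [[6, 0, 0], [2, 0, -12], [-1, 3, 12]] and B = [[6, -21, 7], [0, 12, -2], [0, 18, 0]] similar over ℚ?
Two matrices over a field are similar if and only if they have the same invariant factors.

Both A and B have characteristic polynomial (x - 6)^3 and minimal polynomial (x - 6)^2. Computing further, both have invariant factors x - 6, (x - 6)^2. Hence A and B are similar.

Yes.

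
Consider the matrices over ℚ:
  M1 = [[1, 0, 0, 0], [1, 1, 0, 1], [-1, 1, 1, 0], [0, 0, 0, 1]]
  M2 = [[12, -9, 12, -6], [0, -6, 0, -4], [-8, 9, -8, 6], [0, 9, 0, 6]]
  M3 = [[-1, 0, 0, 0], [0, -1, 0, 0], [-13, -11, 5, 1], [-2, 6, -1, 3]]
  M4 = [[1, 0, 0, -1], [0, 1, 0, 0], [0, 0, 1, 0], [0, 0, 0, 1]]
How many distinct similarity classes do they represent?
4 classes: {M1}, {M2}, {M3}, {M4}

Characteristic polynomials: χ_{M1} = (x - 1)^4, χ_{M2} = x^3(x - 4), χ_{M3} = (x - 4)^2(x + 1)^2, χ_{M4} = (x - 1)^4.

{M1}: invariant factors x - 1, (x - 1)^3.

{M2}: invariant factors x, x^2(x - 4).

{M3}: invariant factors x + 1, (x - 4)^2(x + 1).

{M4}: invariant factors x - 1, x - 1, (x - 1)^2.

Matrices are similar if and only if their invariant-factor lists agree; the partition into similarity classes is {M1}, {M2}, {M3}, {M4}.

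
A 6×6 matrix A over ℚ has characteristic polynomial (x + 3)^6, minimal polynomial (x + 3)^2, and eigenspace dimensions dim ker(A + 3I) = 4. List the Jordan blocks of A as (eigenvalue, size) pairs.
λ = -3: algebraic multiplicity 6 (exponent in χ_A), largest block size 2 (exponent in m_A), 4 blocks (geometric multiplicity). These force block sizes [2, 2, 1, 1].

Jordan blocks: (-3, 2), (-3, 2), (-3, 1), (-3, 1)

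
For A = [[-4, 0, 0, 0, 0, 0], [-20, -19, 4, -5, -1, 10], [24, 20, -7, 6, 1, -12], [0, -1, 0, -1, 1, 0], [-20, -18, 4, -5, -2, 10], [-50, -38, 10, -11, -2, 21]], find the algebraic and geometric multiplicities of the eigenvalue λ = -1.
The characteristic polynomial is (x + 1)^4(x + 4)^2, so the factor x + 1 appears with exponent 4: the algebraic multiplicity is 4.

rank(A + I) = 4, so the eigenspace has dimension 6 - 4 = 2: the geometric multiplicity is 2.

Since 2 < 4, A is not diagonalizable.

algebraic multiplicity 4, geometric multiplicity 2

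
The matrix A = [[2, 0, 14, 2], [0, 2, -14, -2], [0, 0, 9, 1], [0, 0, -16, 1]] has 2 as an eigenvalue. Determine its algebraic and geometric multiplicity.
algebraic multiplicity 2, geometric multiplicity 2

The characteristic polynomial is (x - 5)^2(x - 2)^2, so the factor x - 2 appears with exponent 2: the algebraic multiplicity is 2.

rank(A - 2I) = 2, so the eigenspace has dimension 4 - 2 = 2: the geometric multiplicity is 2.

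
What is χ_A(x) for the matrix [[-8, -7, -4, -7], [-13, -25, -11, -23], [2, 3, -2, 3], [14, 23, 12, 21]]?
xI - A = [[x + 8, 7, 4, 7], [13, x + 25, 11, 23], [-2, -3, x + 2, -3], [-14, -23, -12, x - 21]].

Expanding det(xI - A) along the first row:
det(xI - A) = + (x + 8)·det([[x + 25, 11, 23], [-3, x + 2, -3], [-23, -12, x - 21]]) - (7)·det([[13, 11, 23], [-2, x + 2, -3], [-14, -12, x - 21]]) + (4)·det([[13, x + 25, 23], [-2, -3, -3], [-14, -23, x - 21]]) - (7)·det([[13, x + 25, 11], [-2, -3, x + 2], [-14, -23, -12]]).

Evaluating gives χ_A(x) = x^4 + 14x^3 + 72x^2 + 160x + 128 = (x + 2)(x + 4)^3.

χ_A(x) = (x + 2)(x + 4)^3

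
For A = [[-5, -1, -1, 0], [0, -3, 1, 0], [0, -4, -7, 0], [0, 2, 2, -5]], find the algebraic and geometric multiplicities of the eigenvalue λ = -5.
The characteristic polynomial is (x + 5)^4, so the factor x + 5 appears with exponent 4: the algebraic multiplicity is 4.

rank(A + 5I) = 2, so the eigenspace has dimension 4 - 2 = 2: the geometric multiplicity is 2.

Since 2 < 4, A is not diagonalizable.

algebraic multiplicity 4, geometric multiplicity 2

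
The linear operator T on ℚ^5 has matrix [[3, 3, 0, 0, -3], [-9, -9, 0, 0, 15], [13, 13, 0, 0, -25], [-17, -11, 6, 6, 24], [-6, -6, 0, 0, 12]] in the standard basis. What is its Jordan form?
The characteristic polynomial is det(xI - A) = x^3(x - 6)^2, so the eigenvalues are 0 (algebraic multiplicity 3), 6 (algebraic multiplicity 2).

For λ = 0: rank(A) = 3, rank(A^2) = 2. The eigenspace has dimension 5 - 3 = 2, so there are 2 Jordan blocks; the rank sequence gives block sizes [2, 1].

For λ = 6: rank(A - 6I) = 4, rank((A - 6I)^2) = 3. The eigenspace has dimension 5 - 4 = 1, so there is 1 Jordan block; the rank sequence gives block sizes [2].

Assembling the blocks gives the Jordan form J above.

J = [[0, 1, 0, 0, 0], [0, 0, 0, 0, 0], [0, 0, 0, 0, 0], [0, 0, 0, 6, 1], [0, 0, 0, 0, 6]]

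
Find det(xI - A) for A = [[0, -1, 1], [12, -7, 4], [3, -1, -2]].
xI - A = [[x, 1, -1], [-12, x + 7, -4], [-3, 1, x + 2]].

Expanding det(xI - A) along the first row:
det(xI - A) = + (x)·det([[x + 7, -4], [1, x + 2]]) - (1)·det([[-12, -4], [-3, x + 2]]) + (-1)·det([[-12, x + 7], [-3, 1]]).

Evaluating gives χ_A(x) = x^3 + 9x^2 + 27x + 27 = (x + 3)^3.

χ_A(x) = (x + 3)^3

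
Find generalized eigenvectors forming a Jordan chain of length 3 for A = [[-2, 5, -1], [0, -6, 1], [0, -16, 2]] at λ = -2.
v_1 = [[0, 0, 1]]^T, v_2 = [[-1, 1, 4]]^T, v_3 = [[1, 0, 0]]^T

We seek v_1 ∈ ker((A + 2I)^3) \ ker((A + 2I)^2), then set v_{i+1} = (A + 2I) v_i.

One such chain is v_1 = [[0, 0, 1]]^T, v_2 = [[-1, 1, 4]]^T, v_3 = [[1, 0, 0]]^T. Check: (A + 2I) v_3 = [[0, 0, 0]]^T = 0.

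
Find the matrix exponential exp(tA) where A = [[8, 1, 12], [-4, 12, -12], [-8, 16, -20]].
e^{tA} = [[(10*t + 1)*e^{-2*t}, (-35*t + 6*e^{6*t} - 6)*e^{-2*t}, 3*(10*t - e^{6*t} + 1)*e^{-2*t}], [-4*t*e^{-2*t}, (14*t + 1)*e^{-2*t}, -12*t*e^{-2*t}], [-8*t*e^{-2*t}, 2*(14*t - e^{6*t} + 1)*e^{-2*t}, (-24*t + e^{6*t})*e^{-2*t}]]

A has Jordan form J = [[-2, 1, 0], [0, -2, 0], [0, 0, 4]] with A = PJP^{-1}, so e^{tA} = P e^{tJ} P^{-1}.

For a Jordan block J_k(λ), e^{tJ_k(λ)} = e^{λt} · (I + tN + t^2 N^2/2! + ... + t^{k-1} N^{k-1}/(k-1)!) where N is the nilpotent superdiagonal part.

Assembling the blocks and conjugating back gives the entries of e^{tA} as shown above.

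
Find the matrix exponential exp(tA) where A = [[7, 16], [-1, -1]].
A has Jordan form J = [[3, 1], [0, 3]] with A = PJP^{-1}, so e^{tA} = P e^{tJ} P^{-1}.

For a Jordan block J_k(λ), e^{tJ_k(λ)} = e^{λt} · (I + tN + t^2 N^2/2! + ... + t^{k-1} N^{k-1}/(k-1)!) where N is the nilpotent superdiagonal part.

Assembling the blocks and conjugating back gives the entries of e^{tA} as shown above.

e^{tA} = [[(4*t + 1)*e^{3*t}, 16*t*e^{3*t}], [-t*e^{3*t}, (1 - 4*t)*e^{3*t}]]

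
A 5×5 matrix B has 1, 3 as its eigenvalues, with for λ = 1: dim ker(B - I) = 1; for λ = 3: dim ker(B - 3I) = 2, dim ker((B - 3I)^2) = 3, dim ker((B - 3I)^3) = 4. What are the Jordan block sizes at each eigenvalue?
λ = 1: successive nullity increments [1] count blocks of size ≥ k; block sizes are [1].
λ = 3: successive nullity increments [2, 1, 1] count blocks of size ≥ k; block sizes are [3, 1].

Jordan blocks: (1, 1), (3, 3), (3, 1)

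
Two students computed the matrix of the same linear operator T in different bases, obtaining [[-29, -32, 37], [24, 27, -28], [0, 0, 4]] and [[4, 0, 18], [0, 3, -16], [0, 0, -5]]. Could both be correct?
Yes.

Two matrices over a field are similar if and only if they have the same invariant factors.

Both A and B have characteristic polynomial (x - 4)(x - 3)(x + 5) and minimal polynomial (x - 4)(x - 3)(x + 5). Computing further, both have invariant factors (x - 4)(x - 3)(x + 5). Hence A and B are similar.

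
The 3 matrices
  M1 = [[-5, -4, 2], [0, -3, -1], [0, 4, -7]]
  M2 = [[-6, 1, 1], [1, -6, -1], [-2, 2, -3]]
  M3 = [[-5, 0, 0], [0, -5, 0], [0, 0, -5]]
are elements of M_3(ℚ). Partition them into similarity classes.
2 classes: {M1, M2}, {M3}

Characteristic polynomials: χ_{M1} = (x + 5)^3, χ_{M2} = (x + 5)^3, χ_{M3} = (x + 5)^3.

{M1, M2}: invariant factors x + 5, (x + 5)^2.

{M3}: invariant factors x + 5, x + 5, x + 5.

Matrices are similar if and only if their invariant-factor lists agree; the partition into similarity classes is {M1, M2}, {M3}.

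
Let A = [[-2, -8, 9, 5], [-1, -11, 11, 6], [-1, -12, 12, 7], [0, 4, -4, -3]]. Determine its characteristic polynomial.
χ_A(x) = (x + 1)^4

xI - A = [[x + 2, 8, -9, -5], [1, x + 11, -11, -6], [1, 12, x - 12, -7], [0, -4, 4, x + 3]].

Expanding det(xI - A) along the first row:
det(xI - A) = + (x + 2)·det([[x + 11, -11, -6], [12, x - 12, -7], [-4, 4, x + 3]]) - (8)·det([[1, -11, -6], [1, x - 12, -7], [0, 4, x + 3]]) + (-9)·det([[1, x + 11, -6], [1, 12, -7], [0, -4, x + 3]]) - (-5)·det([[1, x + 11, -11], [1, 12, x - 12], [0, -4, 4]]).

Evaluating gives χ_A(x) = x^4 + 4x^3 + 6x^2 + 4x + 1 = (x + 1)^4.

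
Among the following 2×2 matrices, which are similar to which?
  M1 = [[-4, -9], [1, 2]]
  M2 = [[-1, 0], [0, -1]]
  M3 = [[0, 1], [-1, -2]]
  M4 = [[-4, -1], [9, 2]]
2 classes: {M1, M3, M4}, {M2}

Characteristic polynomials: χ_{M1} = (x + 1)^2, χ_{M2} = (x + 1)^2, χ_{M3} = (x + 1)^2, χ_{M4} = (x + 1)^2.

{M1, M3, M4}: invariant factors (x + 1)^2.

{M2}: invariant factors x + 1, x + 1.

Matrices are similar if and only if their invariant-factor lists agree; the partition into similarity classes is {M1, M3, M4}, {M2}.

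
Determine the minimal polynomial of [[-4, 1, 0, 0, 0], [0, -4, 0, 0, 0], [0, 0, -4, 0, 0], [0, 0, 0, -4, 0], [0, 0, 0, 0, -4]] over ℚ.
The characteristic polynomial factors as (x + 4)^5. The minimal polynomial is ∏(x - λ)^{k_λ} where k_λ is the size of the largest Jordan block at λ.

For λ = -4: rank(A + 4I) = 1, and the largest Jordan block has size 2 (the smallest k with rank((A + 4I)^k) = rank((A + 4I)^(k+1))).

So m_A(x) = (x + 4)^2.

m_A(x) = (x + 4)^2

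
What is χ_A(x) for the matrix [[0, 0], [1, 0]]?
χ_A(x) = x^2

xI - A = [[x, 0], [-1, x]].

Expanding det(xI - A) along the first row:
det(xI - A) = + (x)·det([[x]]) - (0)·det([[-1]]).

Evaluating gives χ_A(x) = x^2.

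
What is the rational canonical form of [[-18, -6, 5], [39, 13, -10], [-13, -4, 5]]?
The invariant factors of A (the non-unit diagonal entries of the Smith normal form of xI - A over ℚ[x]) are x^3 - 5, each dividing the next. The characteristic polynomial is their product, x^3 - 5.

The rational canonical form is the block-diagonal matrix of companion matrices C(f_i):
R = [[0, 0, 5], [1, 0, 0], [0, 1, 0]].

Note the characteristic polynomial does not split into linear factors over ℚ, so A has no Jordan form over ℚ; the rational canonical form exists over any field.

R = [[0, 0, 5], [1, 0, 0], [0, 1, 0]]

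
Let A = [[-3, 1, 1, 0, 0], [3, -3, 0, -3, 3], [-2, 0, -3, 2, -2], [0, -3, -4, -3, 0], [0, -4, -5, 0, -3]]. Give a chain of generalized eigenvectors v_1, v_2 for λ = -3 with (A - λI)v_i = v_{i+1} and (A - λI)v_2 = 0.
We seek v_1 ∈ ker((A + 3I)^2) \ ker(A + 3I), then set v_{i+1} = (A + 3I) v_i.

One such chain is v_1 = [[0, 1, -1, 0, 0]]^T, v_2 = [[0, 0, 0, 1, 1]]^T. Check: (A + 3I) v_2 = [[0, 0, 0, 0, 0]]^T = 0.

v_1 = [[0, 1, -1, 0, 0]]^T, v_2 = [[0, 0, 0, 1, 1]]^T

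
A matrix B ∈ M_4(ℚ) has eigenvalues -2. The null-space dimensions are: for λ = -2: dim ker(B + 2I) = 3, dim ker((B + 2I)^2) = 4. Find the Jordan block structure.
Jordan blocks: (-2, 2), (-2, 1), (-2, 1)

λ = -2: successive nullity increments [3, 1] count blocks of size ≥ k; block sizes are [2, 1, 1].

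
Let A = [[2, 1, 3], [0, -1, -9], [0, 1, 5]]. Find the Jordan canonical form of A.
The characteristic polynomial is det(xI - A) = (x - 2)^3, so the eigenvalues are 2 (algebraic multiplicity 3).

For λ = 2: rank(A - 2I) = 1, rank((A - 2I)^2) = 0. The eigenspace has dimension 3 - 1 = 2, so there are 2 Jordan blocks; the rank sequence gives block sizes [2, 1].

Assembling the blocks gives the Jordan form J above.

J = [[2, 1, 0], [0, 2, 0], [0, 0, 2]]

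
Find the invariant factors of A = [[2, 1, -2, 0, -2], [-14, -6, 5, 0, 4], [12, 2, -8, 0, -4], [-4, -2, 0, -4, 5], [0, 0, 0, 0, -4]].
(x + 4)^2, (x + 4)^3

The Jordan structure of A has elementary divisors (x + 4)^3, (x + 4)^2. Arranging the block sizes at each eigenvalue in decreasing order and taking row products gives the invariant factors.

Invariant factors (smallest first, each dividing the next): (x + 4)^2, (x + 4)^3.

Check: the last factor (x + 4)^3 is the minimal polynomial, and the product (x + 4)^5 is the characteristic polynomial.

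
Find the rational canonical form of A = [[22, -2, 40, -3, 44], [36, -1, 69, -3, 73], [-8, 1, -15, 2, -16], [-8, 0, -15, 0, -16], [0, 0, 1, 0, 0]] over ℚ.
R = [[0, 0, 0, 0, 8], [1, 0, 0, 0, 12], [0, 1, 0, 0, -8], [0, 0, 1, 0, -8], [0, 0, 0, 1, 6]]

The invariant factors of A (the non-unit diagonal entries of the Smith normal form of xI - A over ℚ[x]) are (x - 2)(x^2 - 2x - 2)^2, each dividing the next. The characteristic polynomial is their product, (x - 2)(x^2 - 2x - 2)^2.

The rational canonical form is the block-diagonal matrix of companion matrices C(f_i):
R = [[0, 0, 0, 0, 8], [1, 0, 0, 0, 12], [0, 1, 0, 0, -8], [0, 0, 1, 0, -8], [0, 0, 0, 1, 6]].

Note the characteristic polynomial does not split into linear factors over ℚ, so A has no Jordan form over ℚ; the rational canonical form exists over any field.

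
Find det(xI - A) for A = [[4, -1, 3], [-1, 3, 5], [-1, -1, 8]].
xI - A = [[x - 4, 1, -3], [1, x - 3, -5], [1, 1, x - 8]].

Expanding det(xI - A) along the first row:
det(xI - A) = + (x - 4)·det([[x - 3, -5], [1, x - 8]]) - (1)·det([[1, -5], [1, x - 8]]) + (-3)·det([[1, x - 3], [1, 1]]).

Evaluating gives χ_A(x) = x^3 - 15x^2 + 75x - 125 = (x - 5)^3.

χ_A(x) = (x - 5)^3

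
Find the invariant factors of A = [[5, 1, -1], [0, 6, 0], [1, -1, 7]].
x - 6, (x - 6)^2

The Jordan structure of A has elementary divisors (x - 6)^2, (x - 6). Arranging the block sizes at each eigenvalue in decreasing order and taking row products gives the invariant factors.

Invariant factors (smallest first, each dividing the next): x - 6, (x - 6)^2.

Check: the last factor (x - 6)^2 is the minimal polynomial, and the product (x - 6)^3 is the characteristic polynomial.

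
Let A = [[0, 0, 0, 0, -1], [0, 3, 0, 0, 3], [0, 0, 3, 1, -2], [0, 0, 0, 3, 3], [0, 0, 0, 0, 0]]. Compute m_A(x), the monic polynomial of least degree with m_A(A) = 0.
The characteristic polynomial factors as x^2(x - 3)^3. The minimal polynomial is ∏(x - λ)^{k_λ} where k_λ is the size of the largest Jordan block at λ.

For λ = 0: rank(A) = 4, and the largest Jordan block has size 2 (the smallest k with rank(A^k) = rank(A^(k+1))).
For λ = 3: rank(A - 3I) = 3, and the largest Jordan block has size 2 (the smallest k with rank((A - 3I)^k) = rank((A - 3I)^(k+1))).

So m_A(x) = x^2(x - 3)^2.

m_A(x) = x^2(x - 3)^2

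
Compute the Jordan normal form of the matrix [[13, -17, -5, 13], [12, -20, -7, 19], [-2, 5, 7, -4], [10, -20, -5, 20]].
The characteristic polynomial is det(xI - A) = (x - 5)^4, so the eigenvalues are 5 (algebraic multiplicity 4).

For λ = 5: rank(A - 5I) = 2, rank((A - 5I)^2) = 1, rank((A - 5I)^3) = 0. The eigenspace has dimension 4 - 2 = 2, so there are 2 Jordan blocks; the rank sequence gives block sizes [3, 1].

Assembling the blocks gives the Jordan form J above.

J = [[5, 1, 0, 0], [0, 5, 1, 0], [0, 0, 5, 0], [0, 0, 0, 5]]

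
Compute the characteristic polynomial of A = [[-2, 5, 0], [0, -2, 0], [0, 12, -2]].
χ_A(x) = (x + 2)^3

xI - A = [[x + 2, -5, 0], [0, x + 2, 0], [0, -12, x + 2]].

Expanding det(xI - A) along the first row:
det(xI - A) = + (x + 2)·det([[x + 2, 0], [-12, x + 2]]) - (-5)·det([[0, 0], [0, x + 2]]) + (0)·det([[0, x + 2], [0, -12]]).

Evaluating gives χ_A(x) = x^3 + 6x^2 + 12x + 8 = (x + 2)^3.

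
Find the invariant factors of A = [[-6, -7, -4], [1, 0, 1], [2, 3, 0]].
(x + 2)^3

The Jordan structure of A has elementary divisors (x + 2)^3. Arranging the block sizes at each eigenvalue in decreasing order and taking row products gives the invariant factors.

Invariant factors (smallest first, each dividing the next): (x + 2)^3.

Check: the last factor (x + 2)^3 is the minimal polynomial, and the product (x + 2)^3 is the characteristic polynomial.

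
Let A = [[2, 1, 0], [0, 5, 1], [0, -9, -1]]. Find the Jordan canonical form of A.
The characteristic polynomial is det(xI - A) = (x - 2)^3, so the eigenvalues are 2 (algebraic multiplicity 3).

For λ = 2: rank(A - 2I) = 2, rank((A - 2I)^2) = 1, rank((A - 2I)^3) = 0. The eigenspace has dimension 3 - 2 = 1, so there is 1 Jordan block; the rank sequence gives block sizes [3].

Assembling the blocks gives the Jordan form J above.

J = [[2, 1, 0], [0, 2, 1], [0, 0, 2]]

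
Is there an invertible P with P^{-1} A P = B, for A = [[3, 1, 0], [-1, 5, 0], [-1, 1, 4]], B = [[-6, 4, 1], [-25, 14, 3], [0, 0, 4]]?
Both have characteristic polynomial (x - 4)^3, but the minimal polynomial of A is (x - 4)^2 while the minimal polynomial of B is (x - 4)^3. The minimal polynomial is a similarity invariant, so A and B are not similar.

No.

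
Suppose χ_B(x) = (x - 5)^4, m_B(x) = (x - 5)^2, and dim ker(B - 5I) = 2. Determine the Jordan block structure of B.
Jordan blocks: (5, 2), (5, 2)

λ = 5: algebraic multiplicity 4 (exponent in χ_B), largest block size 2 (exponent in m_B), 2 blocks (geometric multiplicity). These force block sizes [2, 2].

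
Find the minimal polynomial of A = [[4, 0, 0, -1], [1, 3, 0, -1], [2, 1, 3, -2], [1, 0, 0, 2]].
The characteristic polynomial factors as (x - 3)^4. The minimal polynomial is ∏(x - λ)^{k_λ} where k_λ is the size of the largest Jordan block at λ.

For λ = 3: rank(A - 3I) = 2, and the largest Jordan block has size 3 (the smallest k with rank((A - 3I)^k) = rank((A - 3I)^(k+1))).

So m_A(x) = (x - 3)^3.

m_A(x) = (x - 3)^3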